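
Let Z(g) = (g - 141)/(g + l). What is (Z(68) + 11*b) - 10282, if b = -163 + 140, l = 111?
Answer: -1885838/179 ≈ -10535.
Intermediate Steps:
Z(g) = (-141 + g)/(111 + g) (Z(g) = (g - 141)/(g + 111) = (-141 + g)/(111 + g))
b = -23
(Z(68) + 11*b) - 10282 = ((-141 + 68)/(111 + 68) + 11*(-23)) - 10282 = (-73/179 - 253) - 10282 = -45360/179 - 10282 = -1885838/179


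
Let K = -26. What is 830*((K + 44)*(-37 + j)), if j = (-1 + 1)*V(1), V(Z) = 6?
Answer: -552780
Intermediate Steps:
j = 0 (j = (-1 + 1)*6 = 0*6 = 0)
830*((K + 44)*(-37 + j)) = 830*((-26 + 44)*(-37 + 0)) = 830*(18*(-37)) = 830*(-666) = -552780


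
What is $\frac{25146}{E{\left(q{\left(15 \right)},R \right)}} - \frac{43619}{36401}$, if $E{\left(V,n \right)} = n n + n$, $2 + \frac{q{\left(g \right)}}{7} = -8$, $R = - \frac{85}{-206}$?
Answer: $\frac{12947423352697}{300126245} \approx 43140.0$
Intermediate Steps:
$R = \frac{85}{206}$ ($R = \left(-85\right) \left(- \frac{1}{206}\right) = \frac{85}{206} \approx 0.41262$)
$q{\left(g \right)} = -70$ ($q{\left(g \right)} = -14 + 7 \left(-8\right) = -14 - 56 = -70$)
$E{\left(V,n \right)} = n + n^{2}$ ($E{\left(V,n \right)} = n^{2} + n = n + n^{2}$)
$\frac{25146}{E{\left(q{\left(15 \right)},R \right)}} - \frac{43619}{36401} = \frac{25146}{\frac{85}{206} \left(1 + \frac{85}{206}\right)} - \frac{43619}{36401} = \frac{25146}{\frac{85}{206} \cdot \frac{291}{206}} - \frac{43619}{36401} = \frac{25146}{\frac{24735}{42436}} - \frac{43619}{36401} = 25146 \cdot \frac{42436}{24735} - \frac{43619}{36401} = \frac{355698552}{8245} - \frac{43619}{36401} = \frac{12947423352697}{300126245}$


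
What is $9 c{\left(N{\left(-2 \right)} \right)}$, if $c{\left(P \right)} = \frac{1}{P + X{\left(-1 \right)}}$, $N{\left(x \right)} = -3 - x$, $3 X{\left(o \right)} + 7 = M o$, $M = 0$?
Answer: $- \frac{27}{10} \approx -2.7$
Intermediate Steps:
$X{\left(o \right)} = - \frac{7}{3}$ ($X{\left(o \right)} = - \frac{7}{3} + \frac{0 o}{3} = - \frac{7}{3} + \frac{1}{3} \cdot 0 = - \frac{7}{3} + 0 = - \frac{7}{3}$)
$c{\left(P \right)} = \frac{1}{- \frac{7}{3} + P}$ ($c{\left(P \right)} = \frac{1}{P - \frac{7}{3}} = \frac{1}{- \frac{7}{3} + P}$)
$9 c{\left(N{\left(-2 \right)} \right)} = 9 \frac{3}{-7 + 3 \left(-3 - -2\right)} = 9 \frac{3}{-7 + 3 \left(-3 + 2\right)} = 9 \frac{3}{-7 + 3 \left(-1\right)} = 9 \frac{3}{-7 - 3} = 9 \frac{3}{-10} = 9 \cdot 3 \left(- \frac{1}{10}\right) = 9 \left(- \frac{3}{10}\right) = - \frac{27}{10}$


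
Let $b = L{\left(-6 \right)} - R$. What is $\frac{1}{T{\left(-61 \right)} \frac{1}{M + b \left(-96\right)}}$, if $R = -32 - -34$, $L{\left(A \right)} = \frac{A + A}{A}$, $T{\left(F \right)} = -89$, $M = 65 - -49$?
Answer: $- \frac{114}{89} \approx -1.2809$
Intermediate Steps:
$M = 114$ ($M = 65 + 49 = 114$)
$L{\left(A \right)} = 2$ ($L{\left(A \right)} = \frac{2 A}{A} = 2$)
$R = 2$ ($R = -32 + 34 = 2$)
$b = 0$ ($b = 2 - 2 = 0$)
$\frac{1}{T{\left(-61 \right)} \frac{1}{M + b \left(-96\right)}} = \frac{1}{\left(-89\right) \frac{1}{114 + 0 \left(-96\right)}} = \frac{1}{\left(-89\right) \frac{1}{114 + 0}} = \frac{1}{\left(-89\right) \frac{1}{114}} = \frac{1}{- \frac{89}{114}} = - \frac{114}{89}$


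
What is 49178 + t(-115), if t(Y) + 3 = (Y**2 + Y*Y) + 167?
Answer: 75792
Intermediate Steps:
t(Y) = 164 + 2*Y**2 (t(Y) = -3 + ((Y**2 + Y*Y) + 167) = -3 + ((Y**2 + Y**2) + 167) = -3 + (2*Y**2 + 167) = -3 + (167 + 2*Y**2) = 164 + 2*Y**2)
49178 + t(-115) = 49178 + (164 + 2*(-115)**2) = 49178 + (164 + 2*13225) = 49178 + (164 + 26450) = 49178 + 26614 = 75792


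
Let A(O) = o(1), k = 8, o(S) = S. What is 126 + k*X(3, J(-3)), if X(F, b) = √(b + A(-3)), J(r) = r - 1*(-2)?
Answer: 126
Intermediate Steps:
A(O) = 1
J(r) = 2 + r (J(r) = r + 2 = 2 + r)
X(F, b) = √(1 + b) (X(F, b) = √(b + 1) = √(1 + b))
126 + k*X(3, J(-3)) = 126 + 8*√(1 + (2 - 3)) = 126 + 8*√(1 - 1) = 126 + 8*√0 = 126 + 8*0 = 126 + 0 = 126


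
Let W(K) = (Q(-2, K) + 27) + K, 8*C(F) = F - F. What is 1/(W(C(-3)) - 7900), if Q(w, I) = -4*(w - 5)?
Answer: -1/7845 ≈ -0.00012747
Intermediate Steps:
C(F) = 0 (C(F) = (F - F)/8 = (1/8)*0 = 0)
Q(w, I) = 20 - 4*w (Q(w, I) = -4*(-5 + w) = 20 - 4*w)
W(K) = 55 + K (W(K) = ((20 - 4*(-2)) + 27) + K = ((20 + 8) + 27) + K = (28 + 27) + K = 55 + K)
1/(W(C(-3)) - 7900) = 1/((55 + 0) - 7900) = 1/(55 - 7900) = 1/(-7845) = -1/7845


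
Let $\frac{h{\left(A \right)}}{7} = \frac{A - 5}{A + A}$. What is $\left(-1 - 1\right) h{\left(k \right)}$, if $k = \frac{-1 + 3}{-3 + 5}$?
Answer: $28$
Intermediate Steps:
$k = 1$ ($k = \frac{2}{2} = 2 \cdot \frac{1}{2} = 1$)
$h{\left(A \right)} = \frac{7 \left(-5 + A\right)}{2 A}$ ($h{\left(A \right)} = 7 \frac{A - 5}{A + A} = 7 \frac{-5 + A}{2 A} = \frac{7 \left(-5 + A\right)}{2 A}$)
$\left(-1 - 1\right) h{\left(k \right)} = \left(-1 - 1\right) \frac{7 \left(-5 + 1\right)}{2 \cdot 1} = - 2 \cdot \frac{7}{2} \cdot 1 \left(-4\right) = \left(-2\right) \left(-14\right) = 28$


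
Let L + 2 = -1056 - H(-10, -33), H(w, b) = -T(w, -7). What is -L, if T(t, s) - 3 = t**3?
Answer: 2055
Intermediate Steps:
T(t, s) = 3 + t**3
H(w, b) = -3 - w**3 (H(w, b) = -(3 + w**3) = -3 - w**3)
L = -2055 (L = -2 + (-1056 - (-3 - 1*(-10)**3)) = -2 + (-1056 - (-3 - 1*(-1000))) = -2 + (-1056 - (-3 + 1000)) = -2 + (-1056 - 1*997) = -2 + (-1056 - 997) = -2 - 2053 = -2055)
-L = -1*(-2055) = 2055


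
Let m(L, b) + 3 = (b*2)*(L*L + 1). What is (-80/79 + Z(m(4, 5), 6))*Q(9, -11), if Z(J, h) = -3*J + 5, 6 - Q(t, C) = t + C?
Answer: -314112/79 ≈ -3976.1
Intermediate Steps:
Q(t, C) = 6 - C - t (Q(t, C) = 6 - (t + C) = 6 - (C + t) = 6 + (-C - t) = 6 - C - t)
m(L, b) = -3 + 2*b*(1 + L²) (m(L, b) = -3 + (b*2)*(L*L + 1) = -3 + (2*b)*(L² + 1) = -3 + (2*b)*(1 + L²) = -3 + 2*b*(1 + L²))
Z(J, h) = 5 - 3*J
(-80/79 + Z(m(4, 5), 6))*Q(9, -11) = (-80/79 + (5 - 3*(-3 + 2*5 + 2*5*4²)))*(6 - 1*(-11) - 1*9) = (-80*1/79 + (5 - 3*(-3 + 10 + 2*5*16)))*(6 + 11 - 9) = (-80/79 + (5 - 3*(-3 + 10 + 160)))*8 = (-80/79 + (5 - 3*167))*8 = (-80/79 + (5 - 501))*8 = (-80/79 - 496)*8 = -39264/79*8 = -314112/79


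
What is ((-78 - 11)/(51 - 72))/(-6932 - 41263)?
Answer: -89/1012095 ≈ -8.7936e-5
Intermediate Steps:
((-78 - 11)/(51 - 72))/(-6932 - 41263) = -89/(-21)/(-48195) = -89*(-1/21)*(-1/48195) = (89/21)*(-1/48195) = -89/1012095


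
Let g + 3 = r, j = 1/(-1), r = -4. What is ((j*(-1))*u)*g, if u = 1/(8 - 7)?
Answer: -7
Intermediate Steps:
j = -1
g = -7 (g = -3 - 4 = -7)
u = 1 (u = 1/1 = 1)
((j*(-1))*u)*g = (-1*(-1)*1)*(-7) = (1*1)*(-7) = 1*(-7) = -7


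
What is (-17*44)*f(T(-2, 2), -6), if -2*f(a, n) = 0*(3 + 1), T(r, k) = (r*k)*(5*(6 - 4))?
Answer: 0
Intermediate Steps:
T(r, k) = 10*k*r (T(r, k) = (k*r)*(5*2) = (k*r)*10 = 10*k*r)
f(a, n) = 0 (f(a, n) = -0*(3 + 1) = -0*4 = -1/2*0 = 0)
(-17*44)*f(T(-2, 2), -6) = -17*44*0 = -748*0 = 0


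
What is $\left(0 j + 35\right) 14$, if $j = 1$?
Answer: $490$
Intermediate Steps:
$\left(0 j + 35\right) 14 = \left(0 \cdot 1 + 35\right) 14 = \left(0 + 35\right) 14 = 35 \cdot 14 = 490$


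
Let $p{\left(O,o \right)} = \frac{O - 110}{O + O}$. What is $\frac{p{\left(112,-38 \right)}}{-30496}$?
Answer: $- \frac{1}{3415552} \approx -2.9278 \cdot 10^{-7}$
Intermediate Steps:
$p{\left(O,o \right)} = \frac{-110 + O}{2 O}$
$\frac{p{\left(112,-38 \right)}}{-30496} = \frac{\frac{1}{2} \cdot \frac{1}{112} \left(-110 + 112\right)}{-30496} = \frac{1}{2} \cdot \frac{1}{112} \cdot 2 \left(- \frac{1}{30496}\right) = \frac{1}{112} \left(- \frac{1}{30496}\right) = - \frac{1}{3415552}$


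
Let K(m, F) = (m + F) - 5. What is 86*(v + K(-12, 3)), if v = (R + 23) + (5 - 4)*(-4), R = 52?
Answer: 4902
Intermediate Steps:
K(m, F) = -5 + F + m (K(m, F) = (F + m) - 5 = -5 + F + m)
v = 71 (v = (52 + 23) + (5 - 4)*(-4) = 75 + 1*(-4) = 75 - 4 = 71)
86*(v + K(-12, 3)) = 86*(71 + (-5 + 3 - 12)) = 86*(71 - 14) = 86*57 = 4902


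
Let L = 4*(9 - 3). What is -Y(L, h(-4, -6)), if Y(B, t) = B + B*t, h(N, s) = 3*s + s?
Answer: 552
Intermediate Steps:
h(N, s) = 4*s
L = 24 (L = 4*6 = 24)
-Y(L, h(-4, -6)) = -24*(1 + 4*(-6)) = -24*(1 - 24) = -24*(-23) = -1*(-552) = 552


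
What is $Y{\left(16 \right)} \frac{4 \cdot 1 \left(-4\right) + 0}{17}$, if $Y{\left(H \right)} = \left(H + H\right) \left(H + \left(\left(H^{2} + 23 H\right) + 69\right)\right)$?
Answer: $- \frac{363008}{17} \approx -21353.0$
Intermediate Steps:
$Y{\left(H \right)} = 2 H \left(69 + H^{2} + 24 H\right)$ ($Y{\left(H \right)} = 2 H \left(H + \left(69 + H^{2} + 23 H\right)\right) = 2 H \left(69 + H^{2} + 24 H\right)$)
$Y{\left(16 \right)} \frac{4 \cdot 1 \left(-4\right) + 0}{17} = 2 \cdot 16 \left(69 + 16^{2} + 24 \cdot 16\right) \frac{4 \cdot 1 \left(-4\right) + 0}{17} = 2 \cdot 16 \left(69 + 256 + 384\right) \left(4 \left(-4\right) + 0\right) \frac{1}{17} = 2 \cdot 16 \cdot 709 \left(-16 + 0\right) \frac{1}{17} = 22688 \left(\left(-16\right) \frac{1}{17}\right) = 22688 \left(- \frac{16}{17}\right) = - \frac{363008}{17}$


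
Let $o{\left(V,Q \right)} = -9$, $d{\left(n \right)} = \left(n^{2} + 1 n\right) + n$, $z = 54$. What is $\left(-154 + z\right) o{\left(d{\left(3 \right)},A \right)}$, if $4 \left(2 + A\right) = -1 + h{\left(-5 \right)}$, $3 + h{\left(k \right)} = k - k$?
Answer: $900$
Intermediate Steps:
$h{\left(k \right)} = -3$ ($h{\left(k \right)} = -3 + \left(k - k\right) = -3 + 0 = -3$)
$d{\left(n \right)} = n^{2} + 2 n$ ($d{\left(n \right)} = \left(n^{2} + n\right) + n = \left(n + n^{2}\right) + n = n^{2} + 2 n$)
$A = -3$ ($A = -2 + \frac{-1 - 3}{4} = -2 + \frac{1}{4} \left(-4\right) = -2 - 1 = -3$)
$\left(-154 + z\right) o{\left(d{\left(3 \right)},A \right)} = \left(-154 + 54\right) \left(-9\right) = \left(-100\right) \left(-9\right) = 900$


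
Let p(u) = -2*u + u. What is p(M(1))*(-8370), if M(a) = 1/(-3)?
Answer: -2790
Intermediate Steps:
M(a) = -⅓
p(u) = -u
p(M(1))*(-8370) = -1*(-⅓)*(-8370) = (⅓)*(-8370) = -2790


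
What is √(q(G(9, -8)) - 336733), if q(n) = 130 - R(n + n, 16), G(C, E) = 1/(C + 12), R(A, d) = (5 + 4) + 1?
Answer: I*√336613 ≈ 580.18*I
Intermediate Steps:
R(A, d) = 10 (R(A, d) = 9 + 1 = 10)
G(C, E) = 1/(12 + C)
q(n) = 120 (q(n) = 130 - 1*10 = 130 - 10 = 120)
√(q(G(9, -8)) - 336733) = √(120 - 336733) = √(-336613) = I*√336613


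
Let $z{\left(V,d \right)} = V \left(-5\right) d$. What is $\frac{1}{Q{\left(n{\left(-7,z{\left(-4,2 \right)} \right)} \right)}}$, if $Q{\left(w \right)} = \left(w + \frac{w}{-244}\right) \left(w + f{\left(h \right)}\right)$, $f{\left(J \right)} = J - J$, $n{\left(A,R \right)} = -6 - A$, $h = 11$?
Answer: $\frac{244}{243} \approx 1.0041$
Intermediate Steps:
$z{\left(V,d \right)} = - 5 V d$
$f{\left(J \right)} = 0$
$Q{\left(w \right)} = \frac{243 w^{2}}{244}$ ($Q{\left(w \right)} = \left(w + \frac{w}{-244}\right) \left(w + 0\right) = \left(w + w \left(- \frac{1}{244}\right)\right) w = \left(w - \frac{w}{244}\right) w = \frac{243 w}{244} w = \frac{243 w^{2}}{244}$)
$\frac{1}{Q{\left(n{\left(-7,z{\left(-4,2 \right)} \right)} \right)}} = \frac{1}{\frac{243}{244} \left(-6 - -7\right)^{2}} = \frac{1}{\frac{243}{244} \left(-6 + 7\right)^{2}} = \frac{1}{\frac{243}{244} \cdot 1^{2}} = \frac{1}{\frac{243}{244} \cdot 1} = \frac{1}{\frac{243}{244}} = \frac{244}{243}$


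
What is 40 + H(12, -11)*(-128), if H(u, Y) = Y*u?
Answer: 16936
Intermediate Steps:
40 + H(12, -11)*(-128) = 40 - 11*12*(-128) = 40 - 132*(-128) = 40 + 16896 = 16936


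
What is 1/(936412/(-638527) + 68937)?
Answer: 638527/44017199387 ≈ 1.4506e-5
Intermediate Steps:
1/(936412/(-638527) + 68937) = 1/(936412*(-1/638527) + 68937) = 1/(-936412/638527 + 68937) = 1/(44017199387/638527) = 638527/44017199387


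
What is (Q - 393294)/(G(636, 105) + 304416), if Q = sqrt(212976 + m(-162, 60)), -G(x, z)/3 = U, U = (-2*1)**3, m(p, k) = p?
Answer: -1111/860 + sqrt(23646)/101480 ≈ -1.2903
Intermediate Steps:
U = -8 (U = (-2)**3 = -8)
G(x, z) = 24 (G(x, z) = -3*(-8) = 24)
Q = 3*sqrt(23646) (Q = sqrt(212976 - 162) = sqrt(212814) = 3*sqrt(23646) ≈ 461.32)
(Q - 393294)/(G(636, 105) + 304416) = (3*sqrt(23646) - 393294)/(24 + 304416) = (-393294 + 3*sqrt(23646))/304440 = (-393294 + 3*sqrt(23646))*(1/304440) = -1111/860 + sqrt(23646)/101480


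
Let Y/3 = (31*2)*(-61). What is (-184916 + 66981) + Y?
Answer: -129281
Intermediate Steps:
Y = -11346 (Y = 3*((31*2)*(-61)) = 3*(62*(-61)) = 3*(-3782) = -11346)
(-184916 + 66981) + Y = (-184916 + 66981) - 11346 = -117935 - 11346 = -129281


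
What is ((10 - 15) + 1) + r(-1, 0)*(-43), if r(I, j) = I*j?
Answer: -4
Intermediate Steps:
((10 - 15) + 1) + r(-1, 0)*(-43) = ((10 - 15) + 1) - 1*0*(-43) = (-5 + 1) + 0*(-43) = -4 + 0 = -4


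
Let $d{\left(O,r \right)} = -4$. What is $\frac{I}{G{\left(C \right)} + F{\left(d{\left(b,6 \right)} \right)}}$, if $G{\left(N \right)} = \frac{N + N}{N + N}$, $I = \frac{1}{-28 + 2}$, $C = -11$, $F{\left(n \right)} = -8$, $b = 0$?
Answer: $\frac{1}{182} \approx 0.0054945$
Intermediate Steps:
$I = - \frac{1}{26}$ ($I = \frac{1}{-26} = - \frac{1}{26} \approx -0.038462$)
$G{\left(N \right)} = 1$ ($G{\left(N \right)} = \frac{2 N}{2 N} = 2 N \frac{1}{2 N} = 1$)
$\frac{I}{G{\left(C \right)} + F{\left(d{\left(b,6 \right)} \right)}} = \frac{1}{1 - 8} \left(- \frac{1}{26}\right) = \frac{1}{-7} \left(- \frac{1}{26}\right) = \left(- \frac{1}{7}\right) \left(- \frac{1}{26}\right) = \frac{1}{182}$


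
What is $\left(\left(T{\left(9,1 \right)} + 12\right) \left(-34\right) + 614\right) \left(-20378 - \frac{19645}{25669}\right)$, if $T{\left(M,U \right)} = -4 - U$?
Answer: $- \frac{196686550152}{25669} \approx -7.6624 \cdot 10^{6}$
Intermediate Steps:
$\left(\left(T{\left(9,1 \right)} + 12\right) \left(-34\right) + 614\right) \left(-20378 - \frac{19645}{25669}\right) = \left(\left(\left(-4 - 1\right) + 12\right) \left(-34\right) + 614\right) \left(-20378 - \frac{19645}{25669}\right) = \left(\left(-5 + 12\right) \left(-34\right) + 614\right) \left(-20378 - \frac{19645}{25669}\right) = \left(7 \left(-34\right) + 614\right) \left(- \frac{523102527}{25669}\right) = \left(-238 + 614\right) \left(- \frac{523102527}{25669}\right) = 376 \left(- \frac{523102527}{25669}\right) = - \frac{196686550152}{25669}$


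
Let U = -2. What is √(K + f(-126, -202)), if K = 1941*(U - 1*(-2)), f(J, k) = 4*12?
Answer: 4*√3 ≈ 6.9282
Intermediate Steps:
f(J, k) = 48
K = 0 (K = 1941*(-2 - 1*(-2)) = 1941*(-2 + 2) = 1941*0 = 0)
√(K + f(-126, -202)) = √(0 + 48) = √48 = 4*√3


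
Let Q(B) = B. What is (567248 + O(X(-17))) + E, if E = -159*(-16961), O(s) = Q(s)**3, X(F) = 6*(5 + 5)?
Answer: 3480047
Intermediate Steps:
X(F) = 60 (X(F) = 6*10 = 60)
O(s) = s**3
E = 2696799
(567248 + O(X(-17))) + E = (567248 + 60**3) + 2696799 = (567248 + 216000) + 2696799 = 783248 + 2696799 = 3480047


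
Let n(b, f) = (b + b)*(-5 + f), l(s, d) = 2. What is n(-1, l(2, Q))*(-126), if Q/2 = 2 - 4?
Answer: -756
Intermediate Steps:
Q = -4 (Q = 2*(2 - 4) = 2*(-2) = -4)
n(b, f) = 2*b*(-5 + f) (n(b, f) = (2*b)*(-5 + f) = 2*b*(-5 + f))
n(-1, l(2, Q))*(-126) = (2*(-1)*(-5 + 2))*(-126) = (2*(-1)*(-3))*(-126) = 6*(-126) = -756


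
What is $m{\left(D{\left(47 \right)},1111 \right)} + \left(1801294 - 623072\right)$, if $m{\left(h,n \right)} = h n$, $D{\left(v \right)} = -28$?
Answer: $1147114$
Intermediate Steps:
$m{\left(D{\left(47 \right)},1111 \right)} + \left(1801294 - 623072\right) = \left(-28\right) 1111 + \left(1801294 - 623072\right) = -31108 + 1178222 = 1147114$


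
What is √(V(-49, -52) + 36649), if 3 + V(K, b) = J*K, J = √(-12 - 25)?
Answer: √(36646 - 49*I*√37) ≈ 191.43 - 0.7785*I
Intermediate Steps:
J = I*√37 (J = √(-37) = I*√37 ≈ 6.0828*I)
V(K, b) = -3 + I*K*√37 (V(K, b) = -3 + (I*√37)*K = -3 + I*K*√37)
√(V(-49, -52) + 36649) = √((-3 + I*(-49)*√37) + 36649) = √((-3 - 49*I*√37) + 36649) = √(36646 - 49*I*√37)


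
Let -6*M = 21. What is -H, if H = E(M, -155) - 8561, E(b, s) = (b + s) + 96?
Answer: 17247/2 ≈ 8623.5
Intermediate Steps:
M = -7/2 (M = -⅙*21 = -7/2 ≈ -3.5000)
E(b, s) = 96 + b + s
H = -17247/2 (H = (96 - 7/2 - 155) - 8561 = -125/2 - 8561 = -17247/2 ≈ -8623.5)
-H = -1*(-17247/2) = 17247/2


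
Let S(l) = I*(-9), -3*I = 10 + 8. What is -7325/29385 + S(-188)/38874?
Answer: -9438842/38077083 ≈ -0.24789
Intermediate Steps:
I = -6 (I = -(10 + 8)/3 = -⅓*18 = -6)
S(l) = 54 (S(l) = -6*(-9) = 54)
-7325/29385 + S(-188)/38874 = -7325/29385 + 54/38874 = -7325*1/29385 + 54*(1/38874) = -1465/5877 + 9/6479 = -9438842/38077083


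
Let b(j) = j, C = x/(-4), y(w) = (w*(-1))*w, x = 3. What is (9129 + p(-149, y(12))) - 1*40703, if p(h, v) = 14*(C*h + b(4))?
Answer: -59907/2 ≈ -29954.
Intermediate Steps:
y(w) = -w² (y(w) = (-w)*w = -w²)
C = -¾ (C = 3/(-4) = 3*(-¼) = -¾ ≈ -0.75000)
p(h, v) = 56 - 21*h/2 (p(h, v) = 14*(-3*h/4 + 4) = 14*(4 - 3*h/4) = 56 - 21*h/2)
(9129 + p(-149, y(12))) - 1*40703 = (9129 + (56 - 21/2*(-149))) - 1*40703 = (9129 + (56 + 3129/2)) - 40703 = (9129 + 3241/2) - 40703 = 21499/2 - 40703 = -59907/2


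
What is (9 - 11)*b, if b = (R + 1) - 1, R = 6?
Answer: -12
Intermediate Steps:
b = 6 (b = (6 + 1) - 1 = 7 - 1 = 6)
(9 - 11)*b = (9 - 11)*6 = -2*6 = -12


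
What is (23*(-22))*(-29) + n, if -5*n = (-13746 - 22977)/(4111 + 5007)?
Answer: 669024383/45590 ≈ 14675.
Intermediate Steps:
n = 36723/45590 (n = -(-13746 - 22977)/(5*(4111 + 5007)) = -(-36723)/(5*9118) = -⅕*(-36723/9118) = 36723/45590 ≈ 0.80551)
(23*(-22))*(-29) + n = (23*(-22))*(-29) + 36723/45590 = -506*(-29) + 36723/45590 = 14674 + 36723/45590 = 669024383/45590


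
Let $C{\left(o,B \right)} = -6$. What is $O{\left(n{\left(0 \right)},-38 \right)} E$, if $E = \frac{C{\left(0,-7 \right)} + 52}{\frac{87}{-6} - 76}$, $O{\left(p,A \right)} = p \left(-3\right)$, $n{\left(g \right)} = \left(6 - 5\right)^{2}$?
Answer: $\frac{276}{181} \approx 1.5249$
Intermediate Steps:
$n{\left(g \right)} = 1$ ($n{\left(g \right)} = 1^{2} = 1$)
$O{\left(p,A \right)} = - 3 p$
$E = - \frac{92}{181}$ ($E = \frac{-6 + 52}{\frac{87}{-6} - 76} = \frac{46}{87 \left(- \frac{1}{6}\right) - 76} = \frac{46}{- \frac{29}{2} - 76} = \frac{46}{- \frac{181}{2}} = 46 \left(- \frac{2}{181}\right) = - \frac{92}{181} \approx -0.50829$)
$O{\left(n{\left(0 \right)},-38 \right)} E = \left(-3\right) 1 \left(- \frac{92}{181}\right) = \left(-3\right) \left(- \frac{92}{181}\right) = \frac{276}{181}$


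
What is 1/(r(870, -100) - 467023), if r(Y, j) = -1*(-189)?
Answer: -1/466834 ≈ -2.1421e-6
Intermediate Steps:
r(Y, j) = 189
1/(r(870, -100) - 467023) = 1/(189 - 467023) = 1/(-466834) = -1/466834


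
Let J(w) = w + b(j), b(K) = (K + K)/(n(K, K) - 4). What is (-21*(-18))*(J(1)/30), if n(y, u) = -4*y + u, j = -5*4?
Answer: 18/5 ≈ 3.6000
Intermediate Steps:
j = -20
n(y, u) = u - 4*y
b(K) = 2*K/(-4 - 3*K) (b(K) = (K + K)/((K - 4*K) - 4) = (2*K)/(-3*K - 4) = (2*K)/(-4 - 3*K) = 2*K/(-4 - 3*K))
J(w) = -5/7 + w (J(w) = w + 2*(-20)/(-4 - 3*(-20)) = w + 2*(-20)/(-4 + 60) = w + 2*(-20)/56 = w + 2*(-20)*(1/56) = w - 5/7 = -5/7 + w)
(-21*(-18))*(J(1)/30) = (-21*(-18))*((-5/7 + 1)/30) = 378*((2/7)*(1/30)) = 378*(1/105) = 18/5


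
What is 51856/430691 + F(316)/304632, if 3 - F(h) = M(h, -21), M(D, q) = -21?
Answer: 658638899/5466760863 ≈ 0.12048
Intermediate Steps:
F(h) = 24 (F(h) = 3 - 1*(-21) = 3 + 21 = 24)
51856/430691 + F(316)/304632 = 51856/430691 + 24/304632 = 51856*(1/430691) + 24*(1/304632) = 51856/430691 + 1/12693 = 658638899/5466760863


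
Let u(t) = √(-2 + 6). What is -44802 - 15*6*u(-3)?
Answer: -44982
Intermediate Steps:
u(t) = 2 (u(t) = √4 = 2)
-44802 - 15*6*u(-3) = -44802 - 15*6*2 = -44802 - 90*2 = -44802 - 1*180 = -44802 - 180 = -44982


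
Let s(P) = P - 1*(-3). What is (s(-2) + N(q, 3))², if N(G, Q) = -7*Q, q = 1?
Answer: 400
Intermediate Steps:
s(P) = 3 + P (s(P) = P + 3 = 3 + P)
(s(-2) + N(q, 3))² = ((3 - 2) - 7*3)² = (1 - 21)² = (-20)² = 400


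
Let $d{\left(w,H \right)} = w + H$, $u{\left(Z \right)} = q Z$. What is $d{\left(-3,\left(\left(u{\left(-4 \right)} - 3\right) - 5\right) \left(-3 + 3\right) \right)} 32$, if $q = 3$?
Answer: $-96$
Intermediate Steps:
$u{\left(Z \right)} = 3 Z$
$d{\left(w,H \right)} = H + w$
$d{\left(-3,\left(\left(u{\left(-4 \right)} - 3\right) - 5\right) \left(-3 + 3\right) \right)} 32 = \left(\left(\left(3 \left(-4\right) - 3\right) - 5\right) \left(-3 + 3\right) - 3\right) 32 = \left(\left(\left(-12 - 3\right) - 5\right) 0 - 3\right) 32 = \left(\left(-15 - 5\right) 0 - 3\right) 32 = \left(\left(-20\right) 0 - 3\right) 32 = \left(0 - 3\right) 32 = \left(-3\right) 32 = -96$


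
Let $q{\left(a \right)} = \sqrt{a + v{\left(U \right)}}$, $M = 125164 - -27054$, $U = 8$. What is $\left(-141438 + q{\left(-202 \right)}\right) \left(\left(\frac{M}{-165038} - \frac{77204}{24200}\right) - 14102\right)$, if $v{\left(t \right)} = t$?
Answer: $\frac{45275171287915101}{22692725} - \frac{7042334933569 i \sqrt{194}}{499239950} \approx 1.9951 \cdot 10^{9} - 1.9648 \cdot 10^{5} i$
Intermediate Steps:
$M = 152218$ ($M = 125164 + 27054 = 152218$)
$q{\left(a \right)} = \sqrt{8 + a}$ ($q{\left(a \right)} = \sqrt{a + 8} = \sqrt{8 + a}$)
$\left(-141438 + q{\left(-202 \right)}\right) \left(\left(\frac{M}{-165038} - \frac{77204}{24200}\right) - 14102\right) = \left(-141438 + \sqrt{8 - 202}\right) \left(\left(\frac{152218}{-165038} - \frac{77204}{24200}\right) - 14102\right) = \left(-141438 + \sqrt{-194}\right) \left(\left(152218 \left(- \frac{1}{165038}\right) - \frac{19301}{6050}\right) - 14102\right) = \left(-141438 + i \sqrt{194}\right) \left(\left(- \frac{76109}{82519} - \frac{19301}{6050}\right) - 14102\right) = \left(-141438 + i \sqrt{194}\right) \left(- \frac{2053158669}{499239950} - 14102\right) = \left(-141438 + i \sqrt{194}\right) \left(- \frac{7042334933569}{499239950}\right) = \frac{45275171287915101}{22692725} - \frac{7042334933569 i \sqrt{194}}{499239950}$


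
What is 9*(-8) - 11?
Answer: -83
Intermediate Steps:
9*(-8) - 11 = -72 - 11 = -83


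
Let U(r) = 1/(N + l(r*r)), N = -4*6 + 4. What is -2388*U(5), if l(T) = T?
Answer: -2388/5 ≈ -477.60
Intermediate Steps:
N = -20 (N = -24 + 4 = -20)
U(r) = 1/(-20 + r²) (U(r) = 1/(-20 + r*r) = 1/(-20 + r²))
-2388*U(5) = -2388/(-20 + 5²) = -2388/(-20 + 25) = -2388/5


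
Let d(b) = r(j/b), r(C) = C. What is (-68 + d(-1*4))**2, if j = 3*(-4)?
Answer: 4225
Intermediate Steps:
j = -12
d(b) = -12/b
(-68 + d(-1*4))**2 = (-68 - 12/((-1*4)))**2 = (-68 - 12/(-4))**2 = (-68 - 12*(-1/4))**2 = (-68 + 3)**2 = (-65)**2 = 4225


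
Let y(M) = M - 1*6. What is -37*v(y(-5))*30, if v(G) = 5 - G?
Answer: -17760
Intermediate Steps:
y(M) = -6 + M (y(M) = M - 6 = -6 + M)
-37*v(y(-5))*30 = -37*(5 - (-6 - 5))*30 = -37*(5 - 1*(-11))*30 = -37*(5 + 11)*30 = -37*16*30 = -592*30 = -17760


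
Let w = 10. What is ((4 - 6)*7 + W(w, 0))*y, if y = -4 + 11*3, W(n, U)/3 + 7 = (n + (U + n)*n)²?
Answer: 1051685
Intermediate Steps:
W(n, U) = -21 + 3*(n + n*(U + n))² (W(n, U) = -21 + 3*(n + (U + n)*n)² = -21 + 3*(n + n*(U + n))²)
y = 29 (y = -4 + 33 = 29)
((4 - 6)*7 + W(w, 0))*y = ((4 - 6)*7 + (-21 + 3*10²*(1 + 0 + 10)²))*29 = (-2*7 + (-21 + 3*100*11²))*29 = (-14 + (-21 + 3*100*121))*29 = (-14 + (-21 + 36300))*29 = (-14 + 36279)*29 = 36265*29 = 1051685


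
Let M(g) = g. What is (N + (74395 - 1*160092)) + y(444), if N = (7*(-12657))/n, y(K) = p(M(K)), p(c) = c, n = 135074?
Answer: -11515552321/135074 ≈ -85254.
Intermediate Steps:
y(K) = K
N = -88599/135074 (N = (7*(-12657))/135074 = -88599*1/135074 = -88599/135074 ≈ -0.65593)
(N + (74395 - 1*160092)) + y(444) = (-88599/135074 + (74395 - 1*160092)) + 444 = (-88599/135074 + (74395 - 160092)) + 444 = (-88599/135074 - 85697) + 444 = -11575525177/135074 + 444 = -11515552321/135074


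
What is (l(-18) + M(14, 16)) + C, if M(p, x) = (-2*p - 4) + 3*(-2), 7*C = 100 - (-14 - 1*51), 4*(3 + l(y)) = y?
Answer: -307/14 ≈ -21.929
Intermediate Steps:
l(y) = -3 + y/4
C = 165/7 (C = (100 - (-14 - 1*51))/7 = (100 - (-14 - 51))/7 = (100 - 1*(-65))/7 = (100 + 65)/7 = (⅐)*165 = 165/7 ≈ 23.571)
M(p, x) = -10 - 2*p (M(p, x) = (-4 - 2*p) - 6 = -10 - 2*p)
(l(-18) + M(14, 16)) + C = ((-3 + (¼)*(-18)) + (-10 - 2*14)) + 165/7 = ((-3 - 9/2) + (-10 - 28)) + 165/7 = (-15/2 - 38) + 165/7 = -91/2 + 165/7 = -307/14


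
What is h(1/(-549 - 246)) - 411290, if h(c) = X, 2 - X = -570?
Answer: -410718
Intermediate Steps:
X = 572 (X = 2 - 1*(-570) = 2 + 570 = 572)
h(c) = 572
h(1/(-549 - 246)) - 411290 = 572 - 411290 = -410718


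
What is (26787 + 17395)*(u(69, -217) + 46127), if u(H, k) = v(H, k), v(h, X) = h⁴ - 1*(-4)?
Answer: 1003516899864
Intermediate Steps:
v(h, X) = 4 + h⁴ (v(h, X) = h⁴ + 4 = 4 + h⁴)
u(H, k) = 4 + H⁴
(26787 + 17395)*(u(69, -217) + 46127) = (26787 + 17395)*((4 + 69⁴) + 46127) = 44182*((4 + 22667121) + 46127) = 44182*(22667125 + 46127) = 44182*22713252 = 1003516899864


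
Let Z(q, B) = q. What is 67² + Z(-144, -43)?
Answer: 4345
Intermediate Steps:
67² + Z(-144, -43) = 67² - 144 = 4489 - 144 = 4345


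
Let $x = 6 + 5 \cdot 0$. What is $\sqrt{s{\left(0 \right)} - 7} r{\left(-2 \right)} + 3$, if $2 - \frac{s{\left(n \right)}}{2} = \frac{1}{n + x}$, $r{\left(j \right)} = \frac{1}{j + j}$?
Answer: $3 - \frac{i \sqrt{30}}{12} \approx 3.0 - 0.45644 i$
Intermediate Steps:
$r{\left(j \right)} = \frac{1}{2 j}$
$x = 6$ ($x = 6 + 0 = 6$)
$s{\left(n \right)} = 4 - \frac{2}{6 + n}$ ($s{\left(n \right)} = 4 - \frac{2}{n + 6} = 4 - \frac{2}{6 + n}$)
$\sqrt{s{\left(0 \right)} - 7} r{\left(-2 \right)} + 3 = \sqrt{\frac{2 \left(11 + 2 \cdot 0\right)}{6 + 0} - 7} \frac{1}{2 \left(-2\right)} + 3 = \sqrt{\frac{2 \left(11 + 0\right)}{6} - 7} \cdot \frac{1}{2} \left(- \frac{1}{2}\right) + 3 = \sqrt{2 \cdot \frac{1}{6} \cdot 11 - 7} \left(- \frac{1}{4}\right) + 3 = \sqrt{\frac{11}{3} - 7} \left(- \frac{1}{4}\right) + 3 = \sqrt{- \frac{10}{3}} \left(- \frac{1}{4}\right) + 3 = \frac{i \sqrt{30}}{3} \left(- \frac{1}{4}\right) + 3 = - \frac{i \sqrt{30}}{12} + 3 = 3 - \frac{i \sqrt{30}}{12}$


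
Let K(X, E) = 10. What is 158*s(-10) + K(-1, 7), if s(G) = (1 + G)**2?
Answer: 12808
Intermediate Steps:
158*s(-10) + K(-1, 7) = 158*(1 - 10)**2 + 10 = 158*(-9)**2 + 10 = 158*81 + 10 = 12798 + 10 = 12808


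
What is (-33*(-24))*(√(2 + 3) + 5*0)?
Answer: 792*√5 ≈ 1771.0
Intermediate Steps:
(-33*(-24))*(√(2 + 3) + 5*0) = 792*(√5 + 0) = 792*√5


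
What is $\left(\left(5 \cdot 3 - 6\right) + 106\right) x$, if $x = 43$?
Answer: $4945$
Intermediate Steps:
$\left(\left(5 \cdot 3 - 6\right) + 106\right) x = \left(\left(5 \cdot 3 - 6\right) + 106\right) 43 = \left(\left(15 - 6\right) + 106\right) 43 = \left(9 + 106\right) 43 = 115 \cdot 43 = 4945$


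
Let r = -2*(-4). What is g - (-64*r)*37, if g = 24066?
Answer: 43010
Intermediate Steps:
r = 8
g - (-64*r)*37 = 24066 - (-64*8)*37 = 24066 - (-512)*37 = 24066 - 1*(-18944) = 24066 + 18944 = 43010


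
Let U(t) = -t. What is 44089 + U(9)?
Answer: 44080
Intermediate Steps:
44089 + U(9) = 44089 - 1*9 = 44089 - 9 = 44080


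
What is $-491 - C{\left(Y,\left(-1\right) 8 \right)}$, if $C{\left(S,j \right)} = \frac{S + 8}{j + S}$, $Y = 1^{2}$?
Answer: $- \frac{3428}{7} \approx -489.71$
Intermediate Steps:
$Y = 1$
$C{\left(S,j \right)} = \frac{8 + S}{S + j}$
$-491 - C{\left(Y,\left(-1\right) 8 \right)} = -491 - \frac{8 + 1}{1 - 8} = -491 - \frac{1}{1 - 8} \cdot 9 = -491 - \frac{1}{-7} \cdot 9 = -491 - \left(- \frac{1}{7}\right) 9 = -491 - - \frac{9}{7} = -491 + \frac{9}{7} = - \frac{3428}{7}$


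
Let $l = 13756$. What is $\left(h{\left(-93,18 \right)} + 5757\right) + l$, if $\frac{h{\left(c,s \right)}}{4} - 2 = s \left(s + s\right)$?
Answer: $22113$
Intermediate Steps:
$h{\left(c,s \right)} = 8 + 8 s^{2}$ ($h{\left(c,s \right)} = 8 + 4 s \left(s + s\right) = 8 + 4 s 2 s = 8 + 4 \cdot 2 s^{2} = 8 + 8 s^{2}$)
$\left(h{\left(-93,18 \right)} + 5757\right) + l = \left(\left(8 + 8 \cdot 18^{2}\right) + 5757\right) + 13756 = \left(\left(8 + 8 \cdot 324\right) + 5757\right) + 13756 = \left(\left(8 + 2592\right) + 5757\right) + 13756 = \left(2600 + 5757\right) + 13756 = 8357 + 13756 = 22113$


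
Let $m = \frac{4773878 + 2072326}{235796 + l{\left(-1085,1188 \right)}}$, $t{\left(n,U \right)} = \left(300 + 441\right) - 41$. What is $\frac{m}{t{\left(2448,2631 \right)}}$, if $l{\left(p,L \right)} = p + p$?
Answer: $\frac{1711551}{40884550} \approx 0.041863$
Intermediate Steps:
$l{\left(p,L \right)} = 2 p$
$t{\left(n,U \right)} = 700$ ($t{\left(n,U \right)} = 741 - 41 = 700$)
$m = \frac{3423102}{116813}$ ($m = \frac{4773878 + 2072326}{235796 + 2 \left(-1085\right)} = \frac{6846204}{235796 - 2170} = \frac{6846204}{233626} = 6846204 \cdot \frac{1}{233626} = \frac{3423102}{116813} \approx 29.304$)
$\frac{m}{t{\left(2448,2631 \right)}} = \frac{3423102}{116813 \cdot 700} = \frac{3423102}{116813} \cdot \frac{1}{700} = \frac{1711551}{40884550}$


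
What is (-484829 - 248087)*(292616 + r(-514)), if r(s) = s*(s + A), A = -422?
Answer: -567071767520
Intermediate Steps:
r(s) = s*(-422 + s) (r(s) = s*(s - 422) = s*(-422 + s))
(-484829 - 248087)*(292616 + r(-514)) = (-484829 - 248087)*(292616 - 514*(-422 - 514)) = -732916*(292616 - 514*(-936)) = -732916*(292616 + 481104) = -732916*773720 = -567071767520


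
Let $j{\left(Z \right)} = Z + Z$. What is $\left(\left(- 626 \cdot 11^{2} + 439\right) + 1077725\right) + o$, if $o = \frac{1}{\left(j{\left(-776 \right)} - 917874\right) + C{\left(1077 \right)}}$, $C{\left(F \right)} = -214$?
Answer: $\frac{921863689519}{919640} \approx 1.0024 \cdot 10^{6}$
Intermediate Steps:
$j{\left(Z \right)} = 2 Z$
$o = - \frac{1}{919640}$ ($o = \frac{1}{\left(2 \left(-776\right) - 917874\right) - 214} = \frac{1}{\left(-1552 - 917874\right) - 214} = \frac{1}{-919426 - 214} = \frac{1}{-919640} = - \frac{1}{919640} \approx -1.0874 \cdot 10^{-6}$)
$\left(\left(- 626 \cdot 11^{2} + 439\right) + 1077725\right) + o = \left(\left(- 626 \cdot 11^{2} + 439\right) + 1077725\right) - \frac{1}{919640} = \left(\left(\left(-626\right) 121 + 439\right) + 1077725\right) - \frac{1}{919640} = \left(\left(-75746 + 439\right) + 1077725\right) - \frac{1}{919640} = \left(-75307 + 1077725\right) - \frac{1}{919640} = 1002418 - \frac{1}{919640} = \frac{921863689519}{919640}$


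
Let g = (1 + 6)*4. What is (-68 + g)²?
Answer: 1600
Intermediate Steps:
g = 28 (g = 7*4 = 28)
(-68 + g)² = (-68 + 28)² = (-40)² = 1600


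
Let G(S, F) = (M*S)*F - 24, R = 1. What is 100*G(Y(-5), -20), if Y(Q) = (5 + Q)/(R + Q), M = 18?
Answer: -2400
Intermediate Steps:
Y(Q) = (5 + Q)/(1 + Q)
G(S, F) = -24 + 18*F*S (G(S, F) = (18*S)*F - 24 = 18*F*S - 24 = -24 + 18*F*S)
100*G(Y(-5), -20) = 100*(-24 + 18*(-20)*((5 - 5)/(1 - 5))) = 100*(-24 + 18*(-20)*(0/(-4))) = 100*(-24 + 18*(-20)*(-¼*0)) = 100*(-24 + 18*(-20)*0) = 100*(-24 + 0) = 100*(-24) = -2400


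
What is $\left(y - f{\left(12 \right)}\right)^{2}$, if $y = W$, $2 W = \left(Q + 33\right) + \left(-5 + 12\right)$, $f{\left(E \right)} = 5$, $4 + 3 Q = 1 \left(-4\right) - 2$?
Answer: $\frac{1600}{9} \approx 177.78$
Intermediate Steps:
$Q = - \frac{10}{3}$ ($Q = - \frac{4}{3} + \frac{1 \left(-4\right) - 2}{3} = - \frac{4}{3} + \frac{-4 - 2}{3} = - \frac{4}{3} + \frac{1}{3} \left(-6\right) = - \frac{4}{3} - 2 = - \frac{10}{3} \approx -3.3333$)
$W = \frac{55}{3}$ ($W = \frac{\left(- \frac{10}{3} + 33\right) + \left(-5 + 12\right)}{2} = \frac{\frac{89}{3} + 7}{2} = \frac{1}{2} \cdot \frac{110}{3} = \frac{55}{3} \approx 18.333$)
$y = \frac{55}{3} \approx 18.333$
$\left(y - f{\left(12 \right)}\right)^{2} = \left(\frac{55}{3} - 5\right)^{2} = \left(\frac{40}{3}\right)^{2} = \frac{1600}{9}$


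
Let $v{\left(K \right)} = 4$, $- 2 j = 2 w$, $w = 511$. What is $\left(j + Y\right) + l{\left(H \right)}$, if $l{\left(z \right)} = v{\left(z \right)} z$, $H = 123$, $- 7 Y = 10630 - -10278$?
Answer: $- \frac{21041}{7} \approx -3005.9$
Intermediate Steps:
$j = -511$ ($j = - \frac{2 \cdot 511}{2} = \left(- \frac{1}{2}\right) 1022 = -511$)
$Y = - \frac{20908}{7}$ ($Y = - \frac{10630 - -10278}{7} = - \frac{10630 + 10278}{7} = \left(- \frac{1}{7}\right) 20908 = - \frac{20908}{7} \approx -2986.9$)
$l{\left(z \right)} = 4 z$
$\left(j + Y\right) + l{\left(H \right)} = \left(-511 - \frac{20908}{7}\right) + 4 \cdot 123 = - \frac{24485}{7} + 492 = - \frac{21041}{7}$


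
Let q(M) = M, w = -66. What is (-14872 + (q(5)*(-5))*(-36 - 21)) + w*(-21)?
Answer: -12061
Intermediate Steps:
(-14872 + (q(5)*(-5))*(-36 - 21)) + w*(-21) = (-14872 + (5*(-5))*(-36 - 21)) - 66*(-21) = (-14872 - 25*(-57)) + 1386 = (-14872 + 1425) + 1386 = -13447 + 1386 = -12061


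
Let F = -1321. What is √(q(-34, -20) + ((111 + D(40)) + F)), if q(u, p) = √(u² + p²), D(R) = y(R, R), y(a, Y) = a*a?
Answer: √(390 + 2*√389) ≈ 20.723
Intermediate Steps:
y(a, Y) = a²
D(R) = R²
q(u, p) = √(p² + u²)
√(q(-34, -20) + ((111 + D(40)) + F)) = √(√((-20)² + (-34)²) + ((111 + 40²) - 1321)) = √(√(400 + 1156) + ((111 + 1600) - 1321)) = √(√1556 + (1711 - 1321)) = √(2*√389 + 390) = √(390 + 2*√389)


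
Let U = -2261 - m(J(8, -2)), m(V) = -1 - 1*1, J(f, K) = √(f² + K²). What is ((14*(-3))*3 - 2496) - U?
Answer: -363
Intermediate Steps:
J(f, K) = √(K² + f²)
m(V) = -2 (m(V) = -1 - 1 = -2)
U = -2259 (U = -2261 - 1*(-2) = -2261 + 2 = -2259)
((14*(-3))*3 - 2496) - U = ((14*(-3))*3 - 2496) - 1*(-2259) = (-42*3 - 2496) + 2259 = (-126 - 2496) + 2259 = -2622 + 2259 = -363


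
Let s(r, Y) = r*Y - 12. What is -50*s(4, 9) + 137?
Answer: -1063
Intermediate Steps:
s(r, Y) = -12 + Y*r (s(r, Y) = Y*r - 12 = -12 + Y*r)
-50*s(4, 9) + 137 = -50*(-12 + 9*4) + 137 = -50*(-12 + 36) + 137 = -50*24 + 137 = -1200 + 137 = -1063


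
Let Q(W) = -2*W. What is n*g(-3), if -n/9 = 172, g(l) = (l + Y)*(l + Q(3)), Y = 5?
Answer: 27864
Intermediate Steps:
g(l) = (-6 + l)*(5 + l) (g(l) = (l + 5)*(l - 2*3) = (5 + l)*(l - 6) = (5 + l)*(-6 + l) = (-6 + l)*(5 + l))
n = -1548 (n = -9*172 = -1548)
n*g(-3) = -1548*(-30 + (-3)² - 1*(-3)) = -1548*(-30 + 9 + 3) = -1548*(-18) = 27864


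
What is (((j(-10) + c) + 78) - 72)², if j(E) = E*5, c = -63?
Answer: 11449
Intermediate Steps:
j(E) = 5*E
(((j(-10) + c) + 78) - 72)² = (((5*(-10) - 63) + 78) - 72)² = (((-50 - 63) + 78) - 72)² = ((-113 + 78) - 72)² = (-35 - 72)² = (-107)² = 11449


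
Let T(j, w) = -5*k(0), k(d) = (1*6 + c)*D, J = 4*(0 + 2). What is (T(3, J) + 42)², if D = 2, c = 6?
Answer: 6084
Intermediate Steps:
J = 8 (J = 4*2 = 8)
k(d) = 24 (k(d) = (1*6 + 6)*2 = (6 + 6)*2 = 12*2 = 24)
T(j, w) = -120 (T(j, w) = -5*24 = -120)
(T(3, J) + 42)² = (-120 + 42)² = (-78)² = 6084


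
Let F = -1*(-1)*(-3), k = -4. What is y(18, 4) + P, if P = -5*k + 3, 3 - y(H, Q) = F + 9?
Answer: 20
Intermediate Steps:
F = -3 (F = 1*(-3) = -3)
y(H, Q) = -3 (y(H, Q) = 3 - (-3 + 9) = 3 - 1*6 = 3 - 6 = -3)
P = 23 (P = -5*(-4) + 3 = 20 + 3 = 23)
y(18, 4) + P = -3 + 23 = 20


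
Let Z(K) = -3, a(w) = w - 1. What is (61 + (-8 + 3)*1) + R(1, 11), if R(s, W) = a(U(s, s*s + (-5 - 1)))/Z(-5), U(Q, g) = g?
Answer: 58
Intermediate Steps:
a(w) = -1 + w
R(s, W) = 7/3 - s²/3 (R(s, W) = (-1 + (s*s + (-5 - 1)))/(-3) = (-1 + (s² - 6))*(-⅓) = (-1 + (-6 + s²))*(-⅓) = (-7 + s²)*(-⅓) = 7/3 - s²/3)
(61 + (-8 + 3)*1) + R(1, 11) = (61 + (-8 + 3)*1) + (7/3 - ⅓*1²) = (61 - 5*1) + (7/3 - ⅓*1) = (61 - 5) + (7/3 - ⅓) = 56 + 2 = 58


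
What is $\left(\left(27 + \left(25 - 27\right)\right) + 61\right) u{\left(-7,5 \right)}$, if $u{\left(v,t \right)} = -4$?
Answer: $-344$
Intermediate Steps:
$\left(\left(27 + \left(25 - 27\right)\right) + 61\right) u{\left(-7,5 \right)} = \left(\left(27 + \left(25 - 27\right)\right) + 61\right) \left(-4\right) = \left(\left(27 - 2\right) + 61\right) \left(-4\right) = \left(25 + 61\right) \left(-4\right) = 86 \left(-4\right) = -344$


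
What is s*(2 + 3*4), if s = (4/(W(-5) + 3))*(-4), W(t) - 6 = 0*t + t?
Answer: -56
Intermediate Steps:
W(t) = 6 + t (W(t) = 6 + (0*t + t) = 6 + (0 + t) = 6 + t)
s = -4 (s = (4/((6 - 5) + 3))*(-4) = (4/(1 + 3))*(-4) = (4/4)*(-4) = (4*(1/4))*(-4) = 1*(-4) = -4)
s*(2 + 3*4) = -4*(2 + 3*4) = -4*(2 + 12) = -4*14 = -56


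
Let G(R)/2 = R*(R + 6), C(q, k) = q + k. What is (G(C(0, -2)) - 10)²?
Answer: 676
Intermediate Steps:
C(q, k) = k + q
G(R) = 2*R*(6 + R) (G(R) = 2*(R*(R + 6)) = 2*(R*(6 + R)) = 2*R*(6 + R))
(G(C(0, -2)) - 10)² = (2*(-2 + 0)*(6 + (-2 + 0)) - 10)² = (2*(-2)*(6 - 2) - 10)² = (2*(-2)*4 - 10)² = (-16 - 10)² = (-26)² = 676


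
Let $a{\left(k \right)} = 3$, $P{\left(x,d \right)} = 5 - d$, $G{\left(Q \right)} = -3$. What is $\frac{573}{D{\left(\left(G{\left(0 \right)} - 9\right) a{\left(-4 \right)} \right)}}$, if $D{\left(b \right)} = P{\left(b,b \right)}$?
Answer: $\frac{573}{41} \approx 13.976$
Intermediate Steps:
$D{\left(b \right)} = 5 - b$
$\frac{573}{D{\left(\left(G{\left(0 \right)} - 9\right) a{\left(-4 \right)} \right)}} = \frac{573}{5 - \left(-3 - 9\right) 3} = \frac{573}{5 - \left(-12\right) 3} = \frac{573}{5 - -36} = \frac{573}{5 + 36} = \frac{573}{41}$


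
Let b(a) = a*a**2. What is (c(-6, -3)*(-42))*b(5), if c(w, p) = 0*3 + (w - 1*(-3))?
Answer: 15750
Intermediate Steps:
c(w, p) = 3 + w (c(w, p) = 0 + (w + 3) = 0 + (3 + w) = 3 + w)
b(a) = a**3
(c(-6, -3)*(-42))*b(5) = ((3 - 6)*(-42))*5**3 = -3*(-42)*125 = 126*125 = 15750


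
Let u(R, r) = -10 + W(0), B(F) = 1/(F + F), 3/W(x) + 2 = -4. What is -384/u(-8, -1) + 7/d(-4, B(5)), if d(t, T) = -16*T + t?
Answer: 989/28 ≈ 35.321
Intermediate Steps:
W(x) = -½ (W(x) = 3/(-2 - 4) = 3/(-6) = 3*(-⅙) = -½)
B(F) = 1/(2*F)
d(t, T) = t - 16*T
u(R, r) = -21/2 (u(R, r) = -10 - ½ = -21/2)
-384/u(-8, -1) + 7/d(-4, B(5)) = -384/(-21/2) + 7/(-4 - 8/5) = -384*(-2/21) + 7/(-4 - 8/5) = 256/7 + 7/(-4 - 16*⅒) = 256/7 + 7/(-4 - 8/5) = 256/7 + 7/(-28/5) = 256/7 + 7*(-5/28) = 256/7 - 5/4 = 989/28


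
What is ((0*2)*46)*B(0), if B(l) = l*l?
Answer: 0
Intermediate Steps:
B(l) = l²
((0*2)*46)*B(0) = ((0*2)*46)*0² = (0*46)*0 = 0*0 = 0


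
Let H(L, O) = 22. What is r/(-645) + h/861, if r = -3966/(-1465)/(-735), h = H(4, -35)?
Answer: 242584952/9491771625 ≈ 0.025557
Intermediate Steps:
h = 22
r = -1322/358925 (r = -3966*(-1/1465)*(-1/735) = (3966/1465)*(-1/735) = -1322/358925 ≈ -0.0036832)
r/(-645) + h/861 = -1322/358925/(-645) + 22/861 = -1322/358925*(-1/645) + 22*(1/861) = 1322/231506625 + 22/861 = 242584952/9491771625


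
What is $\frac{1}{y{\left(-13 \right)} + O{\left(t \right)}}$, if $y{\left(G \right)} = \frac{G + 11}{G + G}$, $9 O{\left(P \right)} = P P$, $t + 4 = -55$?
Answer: $\frac{117}{45262} \approx 0.0025849$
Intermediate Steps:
$t = -59$ ($t = -4 - 55 = -59$)
$O{\left(P \right)} = \frac{P^{2}}{9}$ ($O{\left(P \right)} = \frac{P P}{9} = \frac{P^{2}}{9}$)
$y{\left(G \right)} = \frac{11 + G}{2 G}$
$\frac{1}{y{\left(-13 \right)} + O{\left(t \right)}} = \frac{1}{\frac{11 - 13}{2 \left(-13\right)} + \frac{\left(-59\right)^{2}}{9}} = \frac{1}{\frac{1}{2} \left(- \frac{1}{13}\right) \left(-2\right) + \frac{1}{9} \cdot 3481} = \frac{1}{\frac{1}{13} + \frac{3481}{9}} = \frac{1}{\frac{45262}{117}} = \frac{117}{45262}$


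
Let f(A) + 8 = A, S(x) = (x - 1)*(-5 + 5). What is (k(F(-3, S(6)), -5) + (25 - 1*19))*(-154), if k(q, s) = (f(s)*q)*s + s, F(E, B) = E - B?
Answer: 29876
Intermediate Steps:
S(x) = 0 (S(x) = (-1 + x)*0 = 0)
f(A) = -8 + A
k(q, s) = s + q*s*(-8 + s) (k(q, s) = ((-8 + s)*q)*s + s = (q*(-8 + s))*s + s = q*s*(-8 + s) + s = s + q*s*(-8 + s))
(k(F(-3, S(6)), -5) + (25 - 1*19))*(-154) = (-5*(1 + (-3 - 1*0)*(-8 - 5)) + (25 - 1*19))*(-154) = (-5*(1 + (-3 + 0)*(-13)) + (25 - 19))*(-154) = (-5*(1 - 3*(-13)) + 6)*(-154) = (-5*(1 + 39) + 6)*(-154) = (-5*40 + 6)*(-154) = (-200 + 6)*(-154) = -194*(-154) = 29876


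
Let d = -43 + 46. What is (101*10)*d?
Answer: 3030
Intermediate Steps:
d = 3
(101*10)*d = (101*10)*3 = 1010*3 = 3030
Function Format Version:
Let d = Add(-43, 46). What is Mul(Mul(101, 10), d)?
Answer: 3030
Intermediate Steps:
d = 3
Mul(Mul(101, 10), d) = Mul(Mul(101, 10), 3) = Mul(1010, 3) = 3030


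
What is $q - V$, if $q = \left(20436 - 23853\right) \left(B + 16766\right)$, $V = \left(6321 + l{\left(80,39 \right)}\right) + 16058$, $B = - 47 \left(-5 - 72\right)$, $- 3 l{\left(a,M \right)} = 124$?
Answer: $- \frac{209033648}{3} \approx -6.9678 \cdot 10^{7}$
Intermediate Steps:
$l{\left(a,M \right)} = - \frac{124}{3}$ ($l{\left(a,M \right)} = \left(- \frac{1}{3}\right) 124 = - \frac{124}{3}$)
$B = 3619$ ($B = \left(-47\right) \left(-77\right) = 3619$)
$V = \frac{67013}{3}$ ($V = \left(6321 - \frac{124}{3}\right) + 16058 = \frac{18839}{3} + 16058 = \frac{67013}{3} \approx 22338.0$)
$q = -69655545$ ($q = \left(20436 - 23853\right) \left(3619 + 16766\right) = \left(-3417\right) 20385 = -69655545$)
$q - V = -69655545 - \frac{67013}{3} = - \frac{209033648}{3}$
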